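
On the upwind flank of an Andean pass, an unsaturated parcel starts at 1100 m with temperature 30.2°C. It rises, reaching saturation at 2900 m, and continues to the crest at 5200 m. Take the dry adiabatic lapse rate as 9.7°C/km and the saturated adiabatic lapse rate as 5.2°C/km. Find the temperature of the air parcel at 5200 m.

From 1100 m to 2900 m (dry): cools by 9.7 × 1.8 = 17.46°C, giving 12.74°C.
From 2900 m to 5200 m (saturated): cools by 5.2 × 2.3 = 11.96°C, giving 0.78°C.

0.78°C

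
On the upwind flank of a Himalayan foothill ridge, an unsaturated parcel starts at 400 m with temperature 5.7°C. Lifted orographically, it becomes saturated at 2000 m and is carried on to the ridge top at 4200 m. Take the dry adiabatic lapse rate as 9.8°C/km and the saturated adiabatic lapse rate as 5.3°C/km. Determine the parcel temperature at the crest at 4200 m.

-21.64°C

400–2000 m, dry: Δz = 1.6 km ⇒ ΔT = -15.68°C; T = -9.98°C
2000–4200 m, saturated: Δz = 2.2 km ⇒ ΔT = -11.66°C; T = -21.64°C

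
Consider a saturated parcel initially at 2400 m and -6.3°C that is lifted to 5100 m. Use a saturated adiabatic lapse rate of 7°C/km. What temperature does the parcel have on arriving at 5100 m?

From 2400 m to 5100 m (saturated adiabatic): cools by 7 × 2.7 = 18.9°C, giving -25.2°C.

-25.2°C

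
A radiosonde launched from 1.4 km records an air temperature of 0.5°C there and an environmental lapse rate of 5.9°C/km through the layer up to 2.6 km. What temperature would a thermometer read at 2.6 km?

-6.58°C

From 1400 m to 2600 m (environmental): cools by 5.9 × 1.2 = 7.08°C, giving -6.58°C.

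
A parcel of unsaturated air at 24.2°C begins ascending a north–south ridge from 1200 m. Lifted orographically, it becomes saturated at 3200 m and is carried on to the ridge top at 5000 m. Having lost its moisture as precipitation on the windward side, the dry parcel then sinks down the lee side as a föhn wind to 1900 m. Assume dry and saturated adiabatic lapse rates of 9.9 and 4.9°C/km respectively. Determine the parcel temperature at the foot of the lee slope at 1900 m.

26.27°C

From 1200 m to 3200 m (dry): cools by 9.9 × 2 = 19.8°C, giving 4.4°C.
From 3200 m to 5000 m (saturated): cools by 4.9 × 1.8 = 8.82°C, giving -4.42°C.
From 5000 m to 1900 m (dry descent): warms by 9.9 × 3.1 = 30.69°C, giving 26.27°C.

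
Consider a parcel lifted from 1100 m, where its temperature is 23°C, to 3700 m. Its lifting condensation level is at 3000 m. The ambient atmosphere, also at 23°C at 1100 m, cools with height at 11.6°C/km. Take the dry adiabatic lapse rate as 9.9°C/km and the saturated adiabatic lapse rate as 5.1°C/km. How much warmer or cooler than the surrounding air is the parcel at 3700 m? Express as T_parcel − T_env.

+7.78°C (parcel warmer than environment)

Parcel:
  Dry to 3000 m: -9.9 × 1.9 km = -18.81°C, so T = 4.19°C.
  Saturated to 3700 m: -5.1 × 0.7 km = -3.57°C, so T = 0.62°C.
Environment:
  Environment to 3700 m: -11.6 × 2.6 km = -30.16°C, so T = -7.16°C.
T_parcel − T_env = 0.62 − (-7.16) = +7.78°C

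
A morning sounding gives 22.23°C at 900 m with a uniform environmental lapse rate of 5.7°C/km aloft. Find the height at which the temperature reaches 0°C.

4800 m

Height above start = (22.23 − 0) / 5.7 = 3.9 km
Altitude = 900 m + 3900 m = 4800 m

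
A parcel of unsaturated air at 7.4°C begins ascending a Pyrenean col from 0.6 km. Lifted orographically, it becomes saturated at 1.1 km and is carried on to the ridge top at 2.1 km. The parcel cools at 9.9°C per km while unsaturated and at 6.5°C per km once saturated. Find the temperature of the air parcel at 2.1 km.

From 600 m to 1100 m (dry): cools by 9.9 × 0.5 = 4.95°C, giving 2.45°C.
From 1100 m to 2100 m (saturated): cools by 6.5 × 1 = 6.5°C, giving -4.05°C.

-4.05°C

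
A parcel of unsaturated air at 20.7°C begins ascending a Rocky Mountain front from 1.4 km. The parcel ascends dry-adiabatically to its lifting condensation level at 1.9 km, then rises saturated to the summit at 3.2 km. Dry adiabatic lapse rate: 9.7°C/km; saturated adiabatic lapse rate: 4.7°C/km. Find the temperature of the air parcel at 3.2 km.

From 1400 m to 1900 m (dry): cools by 9.7 × 0.5 = 4.85°C, giving 15.85°C.
From 1900 m to 3200 m (saturated): cools by 4.7 × 1.3 = 6.11°C, giving 9.74°C.

9.74°C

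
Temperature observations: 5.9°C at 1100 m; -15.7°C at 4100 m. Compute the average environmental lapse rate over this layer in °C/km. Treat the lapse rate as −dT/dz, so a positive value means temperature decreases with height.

Γ = −ΔT/Δz = (5.9 − (-15.7)) / (4100 − 1100) m
  = 21.6°C / 3 km = 7.2°C/km

7.2°C/km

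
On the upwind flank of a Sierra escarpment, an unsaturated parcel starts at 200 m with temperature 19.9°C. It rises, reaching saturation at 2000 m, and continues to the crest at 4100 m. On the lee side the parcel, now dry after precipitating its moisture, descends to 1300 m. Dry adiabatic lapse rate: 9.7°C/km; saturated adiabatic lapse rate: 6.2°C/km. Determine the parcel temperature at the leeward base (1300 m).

16.58°C

Dry to 2000 m: -9.7 × 1.8 km = -17.46°C, so T = 2.44°C.
Saturated to 4100 m: -6.2 × 2.1 km = -13.02°C, so T = -10.58°C.
Dry descent to 1300 m: +9.7 × 2.8 km = +27.16°C, so T = 16.58°C.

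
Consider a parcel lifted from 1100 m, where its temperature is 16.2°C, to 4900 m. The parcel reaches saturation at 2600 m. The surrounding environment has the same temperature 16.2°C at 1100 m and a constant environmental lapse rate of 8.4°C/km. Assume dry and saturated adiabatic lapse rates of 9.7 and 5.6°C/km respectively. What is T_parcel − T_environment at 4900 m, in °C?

+4.49°C (parcel warmer than environment)

Parcel:
  Dry to 2600 m: -9.7 × 1.5 km = -14.55°C, so T = 1.65°C.
  Saturated to 4900 m: -5.6 × 2.3 km = -12.88°C, so T = -11.23°C.
Environment:
  Environment to 4900 m: -8.4 × 3.8 km = -31.92°C, so T = -15.72°C.
T_parcel − T_env = -11.23 − (-15.72) = +4.49°C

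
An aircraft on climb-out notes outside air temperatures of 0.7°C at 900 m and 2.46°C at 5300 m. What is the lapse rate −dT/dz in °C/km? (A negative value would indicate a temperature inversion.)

Γ = −ΔT/Δz = (0.7 − 2.46) / (5300 − 900) m
  = -1.76°C / 4.4 km = -0.4°C/km

-0.4°C/km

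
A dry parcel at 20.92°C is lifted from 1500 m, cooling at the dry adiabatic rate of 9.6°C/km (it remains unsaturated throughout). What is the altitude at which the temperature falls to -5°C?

Height above start = (20.92 − (-5)) / 9.6 = 2.7 km
Altitude = 1500 m + 2700 m = 4200 m

4200 m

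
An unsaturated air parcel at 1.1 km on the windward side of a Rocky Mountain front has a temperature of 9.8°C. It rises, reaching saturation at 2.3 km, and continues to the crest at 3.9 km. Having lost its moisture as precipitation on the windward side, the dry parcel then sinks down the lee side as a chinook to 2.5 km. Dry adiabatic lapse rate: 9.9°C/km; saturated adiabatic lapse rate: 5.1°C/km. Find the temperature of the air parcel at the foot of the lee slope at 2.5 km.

3.62°C

Dry to 2300 m: -9.9 × 1.2 km = -11.88°C, so T = -2.08°C.
Saturated to 3900 m: -5.1 × 1.6 km = -8.16°C, so T = -10.24°C.
Dry descent to 2500 m: +9.9 × 1.4 km = +13.86°C, so T = 3.62°C.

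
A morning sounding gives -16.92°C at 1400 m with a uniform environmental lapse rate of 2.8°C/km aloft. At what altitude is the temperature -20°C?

2500 m

Height above start = (-16.92 − (-20)) / 2.8 = 1.1 km
Altitude = 1400 m + 1100 m = 2500 m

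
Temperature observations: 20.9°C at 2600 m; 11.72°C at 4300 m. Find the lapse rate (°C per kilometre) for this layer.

5.4°C/km

Γ = −ΔT/Δz = (20.9 − 11.72) / (4300 − 2600) m
  = 9.18°C / 1.7 km = 5.4°C/km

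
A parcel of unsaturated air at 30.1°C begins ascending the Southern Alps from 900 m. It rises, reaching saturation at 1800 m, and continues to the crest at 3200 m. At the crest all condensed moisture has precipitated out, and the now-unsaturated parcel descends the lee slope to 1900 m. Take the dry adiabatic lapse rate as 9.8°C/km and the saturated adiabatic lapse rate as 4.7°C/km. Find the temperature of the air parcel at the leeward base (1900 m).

From 900 m to 1800 m (dry): cools by 9.8 × 0.9 = 8.82°C, giving 21.28°C.
From 1800 m to 3200 m (saturated): cools by 4.7 × 1.4 = 6.58°C, giving 14.7°C.
From 3200 m to 1900 m (dry descent): warms by 9.8 × 1.3 = 12.74°C, giving 27.44°C.

27.44°C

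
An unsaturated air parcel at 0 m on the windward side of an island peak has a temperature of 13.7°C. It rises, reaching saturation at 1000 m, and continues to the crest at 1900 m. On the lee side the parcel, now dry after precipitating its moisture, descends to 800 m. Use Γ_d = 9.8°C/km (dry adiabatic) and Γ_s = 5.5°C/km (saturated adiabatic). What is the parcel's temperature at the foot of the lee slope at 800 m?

9.73°C

Dry to 1000 m: -9.8 × 1 km = -9.8°C, so T = 3.9°C.
Saturated to 1900 m: -5.5 × 0.9 km = -4.95°C, so T = -1.05°C.
Dry descent to 800 m: +9.8 × 1.1 km = +10.78°C, so T = 9.73°C.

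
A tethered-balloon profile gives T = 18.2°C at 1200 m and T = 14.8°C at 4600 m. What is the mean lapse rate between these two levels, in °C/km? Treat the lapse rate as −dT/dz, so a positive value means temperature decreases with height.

1°C/km

Γ = −ΔT/Δz = (18.2 − 14.8) / (4600 − 1200) m
  = 3.4°C / 3.4 km = 1°C/km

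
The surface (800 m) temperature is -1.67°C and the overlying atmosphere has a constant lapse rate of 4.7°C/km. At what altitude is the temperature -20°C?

Height above start = (-1.67 − (-20)) / 4.7 = 3.9 km
Altitude = 800 m + 3900 m = 4700 m

4700 m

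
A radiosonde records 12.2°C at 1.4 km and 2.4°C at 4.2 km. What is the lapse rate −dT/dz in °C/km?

Γ = −ΔT/Δz = (12.2 − 2.4) / (4200 − 1400) m
  = 9.8°C / 2.8 km = 3.5°C/km

3.5°C/km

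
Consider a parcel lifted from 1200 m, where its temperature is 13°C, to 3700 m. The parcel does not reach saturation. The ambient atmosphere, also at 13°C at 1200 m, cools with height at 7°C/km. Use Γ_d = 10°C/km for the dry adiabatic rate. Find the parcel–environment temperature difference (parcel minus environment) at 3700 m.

Parcel:
  From 1200 m to 3700 m (dry): cools by 10 × 2.5 = 25°C, giving -12°C.
Environment:
  From 1200 m to 3700 m (environment): cools by 7 × 2.5 = 17.5°C, giving -4.5°C.
T_parcel − T_env = -12 − (-4.5) = -7.5°C

-7.5°C (parcel cooler than environment)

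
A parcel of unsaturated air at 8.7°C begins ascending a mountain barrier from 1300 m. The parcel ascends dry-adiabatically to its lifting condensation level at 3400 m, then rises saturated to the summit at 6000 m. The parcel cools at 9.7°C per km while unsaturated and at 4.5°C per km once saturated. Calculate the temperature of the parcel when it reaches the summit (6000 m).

-23.37°C

From 1300 m to 3400 m (dry): cools by 9.7 × 2.1 = 20.37°C, giving -11.67°C.
From 3400 m to 6000 m (saturated): cools by 4.5 × 2.6 = 11.7°C, giving -23.37°C.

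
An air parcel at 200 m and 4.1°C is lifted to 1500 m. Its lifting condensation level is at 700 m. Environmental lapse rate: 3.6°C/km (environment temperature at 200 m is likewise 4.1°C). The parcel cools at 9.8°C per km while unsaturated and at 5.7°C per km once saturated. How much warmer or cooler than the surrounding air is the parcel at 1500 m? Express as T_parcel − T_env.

-4.78°C (parcel cooler than environment)

Parcel:
  200–700 m, dry: Δz = 0.5 km ⇒ ΔT = -4.9°C; T = -0.8°C
  700–1500 m, saturated: Δz = 0.8 km ⇒ ΔT = -4.56°C; T = -5.36°C
Environment:
  200–1500 m, environment: Δz = 1.3 km ⇒ ΔT = -4.68°C; T = -0.58°C
T_parcel − T_env = -5.36 − (-0.58) = -4.78°C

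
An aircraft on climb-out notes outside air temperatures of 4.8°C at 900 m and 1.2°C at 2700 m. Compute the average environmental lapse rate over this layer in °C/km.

2°C/km

Γ = −ΔT/Δz = (4.8 − 1.2) / (2700 − 900) m
  = 3.6°C / 1.8 km = 2°C/km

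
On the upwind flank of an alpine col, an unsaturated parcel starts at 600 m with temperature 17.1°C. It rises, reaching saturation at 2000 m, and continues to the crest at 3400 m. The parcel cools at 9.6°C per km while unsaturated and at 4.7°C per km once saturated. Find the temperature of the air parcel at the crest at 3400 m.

Dry to 2000 m: -9.6 × 1.4 km = -13.44°C, so T = 3.66°C.
Saturated to 3400 m: -4.7 × 1.4 km = -6.58°C, so T = -2.92°C.

-2.92°C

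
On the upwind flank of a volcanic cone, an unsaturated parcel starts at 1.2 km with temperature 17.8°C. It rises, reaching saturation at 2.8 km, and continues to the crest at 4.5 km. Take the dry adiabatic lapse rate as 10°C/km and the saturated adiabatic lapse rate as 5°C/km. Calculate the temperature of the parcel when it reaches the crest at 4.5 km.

1200–2800 m, dry: Δz = 1.6 km ⇒ ΔT = -16°C; T = 1.8°C
2800–4500 m, saturated: Δz = 1.7 km ⇒ ΔT = -8.5°C; T = -6.7°C

-6.7°C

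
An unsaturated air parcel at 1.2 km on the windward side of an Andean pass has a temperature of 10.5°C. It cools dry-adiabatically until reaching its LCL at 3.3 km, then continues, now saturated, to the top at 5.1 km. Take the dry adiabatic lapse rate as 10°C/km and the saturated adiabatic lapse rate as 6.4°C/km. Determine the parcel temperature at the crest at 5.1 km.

-22.02°C

1200 → 3300 m (dry, 10°C/km): ΔT = -10 × 2.1 = -21°C → T = -10.5°C
3300 → 5100 m (saturated, 6.4°C/km): ΔT = -6.4 × 1.8 = -11.52°C → T = -22.02°C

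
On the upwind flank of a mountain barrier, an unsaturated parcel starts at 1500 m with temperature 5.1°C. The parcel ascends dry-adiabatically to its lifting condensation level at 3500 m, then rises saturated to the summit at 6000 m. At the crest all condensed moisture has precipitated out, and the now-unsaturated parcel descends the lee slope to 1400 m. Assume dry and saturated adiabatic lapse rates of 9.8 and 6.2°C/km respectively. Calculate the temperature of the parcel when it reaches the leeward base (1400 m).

1500 → 3500 m (dry, 9.8°C/km): ΔT = -9.8 × 2 = -19.6°C → T = -14.5°C
3500 → 6000 m (saturated, 6.2°C/km): ΔT = -6.2 × 2.5 = -15.5°C → T = -30°C
6000 → 1400 m (dry descent, 9.8°C/km): ΔT = +9.8 × 4.6 = +45.08°C → T = 15.08°C

15.08°C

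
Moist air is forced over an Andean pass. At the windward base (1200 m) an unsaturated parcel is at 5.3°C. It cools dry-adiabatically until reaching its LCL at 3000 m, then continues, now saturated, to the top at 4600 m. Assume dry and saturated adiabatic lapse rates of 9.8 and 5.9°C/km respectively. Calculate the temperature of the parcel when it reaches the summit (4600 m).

-21.78°C

Dry to 3000 m: -9.8 × 1.8 km = -17.64°C, so T = -12.34°C.
Saturated to 4600 m: -5.9 × 1.6 km = -9.44°C, so T = -21.78°C.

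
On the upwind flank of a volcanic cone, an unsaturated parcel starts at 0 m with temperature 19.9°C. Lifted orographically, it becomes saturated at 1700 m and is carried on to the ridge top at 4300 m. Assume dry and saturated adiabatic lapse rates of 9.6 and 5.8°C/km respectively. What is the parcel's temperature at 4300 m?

From 0 m to 1700 m (dry): cools by 9.6 × 1.7 = 16.32°C, giving 3.58°C.
From 1700 m to 4300 m (saturated): cools by 5.8 × 2.6 = 15.08°C, giving -11.5°C.

-11.5°C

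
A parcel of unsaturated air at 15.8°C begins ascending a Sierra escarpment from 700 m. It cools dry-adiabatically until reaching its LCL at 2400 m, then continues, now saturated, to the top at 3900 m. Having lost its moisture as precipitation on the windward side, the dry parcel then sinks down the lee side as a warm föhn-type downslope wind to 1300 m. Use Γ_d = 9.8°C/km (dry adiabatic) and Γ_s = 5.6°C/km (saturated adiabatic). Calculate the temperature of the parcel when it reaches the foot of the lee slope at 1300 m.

Dry to 2400 m: -9.8 × 1.7 km = -16.66°C, so T = -0.86°C.
Saturated to 3900 m: -5.6 × 1.5 km = -8.4°C, so T = -9.26°C.
Dry descent to 1300 m: +9.8 × 2.6 km = +25.48°C, so T = 16.22°C.

16.22°C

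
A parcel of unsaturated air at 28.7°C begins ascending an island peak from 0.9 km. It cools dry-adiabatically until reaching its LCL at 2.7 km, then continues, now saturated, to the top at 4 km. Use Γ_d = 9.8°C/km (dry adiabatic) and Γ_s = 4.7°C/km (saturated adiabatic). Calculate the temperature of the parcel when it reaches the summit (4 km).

From 900 m to 2700 m (dry): cools by 9.8 × 1.8 = 17.64°C, giving 11.06°C.
From 2700 m to 4000 m (saturated): cools by 4.7 × 1.3 = 6.11°C, giving 4.95°C.

4.95°C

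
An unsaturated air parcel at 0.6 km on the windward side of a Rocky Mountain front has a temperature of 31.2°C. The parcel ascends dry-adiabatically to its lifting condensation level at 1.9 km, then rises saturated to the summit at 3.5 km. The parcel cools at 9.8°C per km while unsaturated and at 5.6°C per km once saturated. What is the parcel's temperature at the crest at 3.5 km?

9.5°C

Dry to 1900 m: -9.8 × 1.3 km = -12.74°C, so T = 18.46°C.
Saturated to 3500 m: -5.6 × 1.6 km = -8.96°C, so T = 9.5°C.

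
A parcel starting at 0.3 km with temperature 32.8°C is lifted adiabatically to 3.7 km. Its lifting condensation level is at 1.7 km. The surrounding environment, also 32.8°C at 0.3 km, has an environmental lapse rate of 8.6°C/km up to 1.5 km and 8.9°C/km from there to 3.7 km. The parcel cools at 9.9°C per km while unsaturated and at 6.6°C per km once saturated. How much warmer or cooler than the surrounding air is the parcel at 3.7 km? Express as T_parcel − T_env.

Parcel:
  300–1700 m, dry: Δz = 1.4 km ⇒ ΔT = -13.86°C; T = 18.94°C
  1700–3700 m, saturated: Δz = 2 km ⇒ ΔT = -13.2°C; T = 5.74°C
Environment:
  300–1500 m, environment, lower layer: Δz = 1.2 km ⇒ ΔT = -10.32°C; T = 22.48°C
  1500–3700 m, environment, upper layer: Δz = 2.2 km ⇒ ΔT = -19.58°C; T = 2.9°C
T_parcel − T_env = 5.74 − 2.9 = +2.84°C

+2.84°C (parcel warmer than environment)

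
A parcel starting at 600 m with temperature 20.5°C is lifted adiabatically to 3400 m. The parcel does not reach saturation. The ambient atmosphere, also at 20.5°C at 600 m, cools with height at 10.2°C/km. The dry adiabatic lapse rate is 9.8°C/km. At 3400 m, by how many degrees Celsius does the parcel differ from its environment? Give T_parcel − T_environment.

+1.12°C (parcel warmer than environment)

Parcel:
  600 → 3400 m (dry, 9.8°C/km): ΔT = -9.8 × 2.8 = -27.44°C → T = -6.94°C
Environment:
  600 → 3400 m (environment, 10.2°C/km): ΔT = -10.2 × 2.8 = -28.56°C → T = -8.06°C
T_parcel − T_env = -6.94 − (-8.06) = +1.12°C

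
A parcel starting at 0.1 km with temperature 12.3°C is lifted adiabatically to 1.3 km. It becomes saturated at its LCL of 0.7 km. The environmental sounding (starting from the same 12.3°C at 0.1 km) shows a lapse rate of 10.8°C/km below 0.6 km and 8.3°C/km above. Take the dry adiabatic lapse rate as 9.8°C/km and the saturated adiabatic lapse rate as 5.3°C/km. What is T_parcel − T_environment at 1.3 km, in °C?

+2.15°C (parcel warmer than environment)

Parcel:
  100 → 700 m (dry, 9.8°C/km): ΔT = -9.8 × 0.6 = -5.88°C → T = 6.42°C
  700 → 1300 m (saturated, 5.3°C/km): ΔT = -5.3 × 0.6 = -3.18°C → T = 3.24°C
Environment:
  100 → 600 m (environment, lower layer, 10.8°C/km): ΔT = -10.8 × 0.5 = -5.4°C → T = 6.9°C
  600 → 1300 m (environment, upper layer, 8.3°C/km): ΔT = -8.3 × 0.7 = -5.81°C → T = 1.09°C
T_parcel − T_env = 3.24 − 1.09 = +2.15°C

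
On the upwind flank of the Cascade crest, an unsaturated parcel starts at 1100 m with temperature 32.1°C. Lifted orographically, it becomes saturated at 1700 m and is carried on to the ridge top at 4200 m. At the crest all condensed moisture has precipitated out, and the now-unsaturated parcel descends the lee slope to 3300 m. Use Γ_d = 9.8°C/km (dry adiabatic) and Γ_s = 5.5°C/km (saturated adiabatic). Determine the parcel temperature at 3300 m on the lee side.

Dry to 1700 m: -9.8 × 0.6 km = -5.88°C, so T = 26.22°C.
Saturated to 4200 m: -5.5 × 2.5 km = -13.75°C, so T = 12.47°C.
Dry descent to 3300 m: +9.8 × 0.9 km = +8.82°C, so T = 21.29°C.

21.29°C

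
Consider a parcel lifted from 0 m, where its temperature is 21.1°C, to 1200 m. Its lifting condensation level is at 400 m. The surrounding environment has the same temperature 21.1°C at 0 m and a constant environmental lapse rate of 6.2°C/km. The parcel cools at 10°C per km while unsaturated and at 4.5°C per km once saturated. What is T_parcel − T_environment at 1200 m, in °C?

-0.16°C (parcel cooler than environment)

Parcel:
  0 → 400 m (dry, 10°C/km): ΔT = -10 × 0.4 = -4°C → T = 17.1°C
  400 → 1200 m (saturated, 4.5°C/km): ΔT = -4.5 × 0.8 = -3.6°C → T = 13.5°C
Environment:
  0 → 1200 m (environment, 6.2°C/km): ΔT = -6.2 × 1.2 = -7.44°C → T = 13.66°C
T_parcel − T_env = 13.5 − 13.66 = -0.16°C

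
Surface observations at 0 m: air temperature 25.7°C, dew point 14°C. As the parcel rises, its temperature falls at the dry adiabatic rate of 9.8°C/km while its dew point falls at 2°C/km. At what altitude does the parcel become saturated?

T and T_d converge at 9.8 − 2 = 7.8°C per km
Height above start = (25.7 − 14) / 7.8 = 1.5 km
LCL altitude = 0 m + 1500 m = 1500 m

1500 m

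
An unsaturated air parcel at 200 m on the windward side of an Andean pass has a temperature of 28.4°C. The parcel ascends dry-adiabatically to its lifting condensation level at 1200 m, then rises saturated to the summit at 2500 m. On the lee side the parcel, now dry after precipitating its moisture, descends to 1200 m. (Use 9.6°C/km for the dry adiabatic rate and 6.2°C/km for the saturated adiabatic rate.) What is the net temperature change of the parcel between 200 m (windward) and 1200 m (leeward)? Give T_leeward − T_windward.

-5.18°C

200–1200 m, dry: Δz = 1 km ⇒ ΔT = -9.6°C; T = 18.8°C
1200–2500 m, saturated: Δz = 1.3 km ⇒ ΔT = -8.06°C; T = 10.74°C
2500–1200 m, dry descent: Δz = 1.3 km ⇒ ΔT = +12.48°C; T = 23.22°C
Net change vs windward start: 23.22 − 28.4 = -5.18°C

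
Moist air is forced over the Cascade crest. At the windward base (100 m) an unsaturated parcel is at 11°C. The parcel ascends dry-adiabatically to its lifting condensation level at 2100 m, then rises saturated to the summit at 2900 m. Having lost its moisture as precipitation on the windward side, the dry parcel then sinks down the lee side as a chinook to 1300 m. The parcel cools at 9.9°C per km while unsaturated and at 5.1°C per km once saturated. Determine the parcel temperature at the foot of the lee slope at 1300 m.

From 100 m to 2100 m (dry): cools by 9.9 × 2 = 19.8°C, giving -8.8°C.
From 2100 m to 2900 m (saturated): cools by 5.1 × 0.8 = 4.08°C, giving -12.88°C.
From 2900 m to 1300 m (dry descent): warms by 9.9 × 1.6 = 15.84°C, giving 2.96°C.

2.96°C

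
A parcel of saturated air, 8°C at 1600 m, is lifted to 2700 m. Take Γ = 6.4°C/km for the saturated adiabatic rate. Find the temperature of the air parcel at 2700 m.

0.96°C

1600 → 2700 m (saturated adiabatic, 6.4°C/km): ΔT = -6.4 × 1.1 = -7.04°C → T = 0.96°C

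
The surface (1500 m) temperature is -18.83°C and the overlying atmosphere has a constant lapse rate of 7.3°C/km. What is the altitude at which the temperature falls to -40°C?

4400 m

Height above start = (-18.83 − (-40)) / 7.3 = 2.9 km
Altitude = 1500 m + 2900 m = 4400 m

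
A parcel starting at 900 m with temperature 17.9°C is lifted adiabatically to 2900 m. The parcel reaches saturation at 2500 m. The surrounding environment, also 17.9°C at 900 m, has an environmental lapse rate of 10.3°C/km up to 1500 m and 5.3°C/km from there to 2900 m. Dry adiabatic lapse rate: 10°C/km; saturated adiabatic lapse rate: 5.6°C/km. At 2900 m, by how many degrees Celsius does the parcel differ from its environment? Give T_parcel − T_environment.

Parcel:
  900–2500 m, dry: Δz = 1.6 km ⇒ ΔT = -16°C; T = 1.9°C
  2500–2900 m, saturated: Δz = 0.4 km ⇒ ΔT = -2.24°C; T = -0.34°C
Environment:
  900–1500 m, environment, lower layer: Δz = 0.6 km ⇒ ΔT = -6.18°C; T = 11.72°C
  1500–2900 m, environment, upper layer: Δz = 1.4 km ⇒ ΔT = -7.42°C; T = 4.3°C
T_parcel − T_env = -0.34 − 4.3 = -4.64°C

-4.64°C (parcel cooler than environment)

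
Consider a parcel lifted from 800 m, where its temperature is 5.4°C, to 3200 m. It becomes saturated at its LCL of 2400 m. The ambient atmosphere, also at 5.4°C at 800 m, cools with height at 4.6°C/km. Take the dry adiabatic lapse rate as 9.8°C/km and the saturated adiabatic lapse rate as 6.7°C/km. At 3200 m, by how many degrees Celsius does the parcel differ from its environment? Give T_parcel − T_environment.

Parcel:
  Dry to 2400 m: -9.8 × 1.6 km = -15.68°C, so T = -10.28°C.
  Saturated to 3200 m: -6.7 × 0.8 km = -5.36°C, so T = -15.64°C.
Environment:
  Environment to 3200 m: -4.6 × 2.4 km = -11.04°C, so T = -5.64°C.
T_parcel − T_env = -15.64 − (-5.64) = -10°C

-10°C (parcel cooler than environment)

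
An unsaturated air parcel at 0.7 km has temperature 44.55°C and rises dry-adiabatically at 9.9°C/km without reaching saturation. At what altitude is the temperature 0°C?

5.2 km

Height above start = (44.55 − 0) / 9.9 = 4.5 km
Altitude = 700 m + 4500 m = 5200 m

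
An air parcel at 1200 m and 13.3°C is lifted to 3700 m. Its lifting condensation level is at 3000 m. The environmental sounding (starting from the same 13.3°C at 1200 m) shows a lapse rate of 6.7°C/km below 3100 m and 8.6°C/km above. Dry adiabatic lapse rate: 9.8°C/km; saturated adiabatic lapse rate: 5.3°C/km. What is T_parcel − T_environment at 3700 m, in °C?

Parcel:
  1200 → 3000 m (dry, 9.8°C/km): ΔT = -9.8 × 1.8 = -17.64°C → T = -4.34°C
  3000 → 3700 m (saturated, 5.3°C/km): ΔT = -5.3 × 0.7 = -3.71°C → T = -8.05°C
Environment:
  1200 → 3100 m (environment, lower layer, 6.7°C/km): ΔT = -6.7 × 1.9 = -12.73°C → T = 0.57°C
  3100 → 3700 m (environment, upper layer, 8.6°C/km): ΔT = -8.6 × 0.6 = -5.16°C → T = -4.59°C
T_parcel − T_env = -8.05 − (-4.59) = -3.46°C

-3.46°C (parcel cooler than environment)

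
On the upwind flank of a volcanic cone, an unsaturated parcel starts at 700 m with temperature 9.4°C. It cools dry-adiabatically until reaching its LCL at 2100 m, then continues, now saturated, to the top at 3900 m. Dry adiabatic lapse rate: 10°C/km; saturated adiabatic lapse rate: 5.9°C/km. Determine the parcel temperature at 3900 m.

-15.22°C

From 700 m to 2100 m (dry): cools by 10 × 1.4 = 14°C, giving -4.6°C.
From 2100 m to 3900 m (saturated): cools by 5.9 × 1.8 = 10.62°C, giving -15.22°C.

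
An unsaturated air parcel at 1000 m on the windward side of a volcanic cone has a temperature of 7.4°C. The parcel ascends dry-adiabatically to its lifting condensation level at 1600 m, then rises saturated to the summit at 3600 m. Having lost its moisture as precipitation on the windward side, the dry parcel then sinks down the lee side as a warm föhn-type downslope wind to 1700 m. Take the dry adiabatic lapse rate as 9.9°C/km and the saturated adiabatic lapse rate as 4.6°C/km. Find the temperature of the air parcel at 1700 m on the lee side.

11.07°C

From 1000 m to 1600 m (dry): cools by 9.9 × 0.6 = 5.94°C, giving 1.46°C.
From 1600 m to 3600 m (saturated): cools by 4.6 × 2 = 9.2°C, giving -7.74°C.
From 3600 m to 1700 m (dry descent): warms by 9.9 × 1.9 = 18.81°C, giving 11.07°C.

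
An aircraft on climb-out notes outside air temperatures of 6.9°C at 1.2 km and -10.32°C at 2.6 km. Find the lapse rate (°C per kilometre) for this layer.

Γ = −ΔT/Δz = (6.9 − (-10.32)) / (2600 − 1200) m
  = 17.22°C / 1.4 km = 12.3°C/km

12.3°C/km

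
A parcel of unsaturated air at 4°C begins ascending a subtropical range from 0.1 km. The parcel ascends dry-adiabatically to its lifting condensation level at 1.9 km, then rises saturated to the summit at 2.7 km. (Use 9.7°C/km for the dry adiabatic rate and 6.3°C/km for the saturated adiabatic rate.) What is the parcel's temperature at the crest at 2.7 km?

-18.5°C

Dry to 1900 m: -9.7 × 1.8 km = -17.46°C, so T = -13.46°C.
Saturated to 2700 m: -6.3 × 0.8 km = -5.04°C, so T = -18.5°C.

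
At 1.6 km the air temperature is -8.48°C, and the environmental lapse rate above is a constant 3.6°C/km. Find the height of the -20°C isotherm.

Height above start = (-8.48 − (-20)) / 3.6 = 3.2 km
Altitude = 1600 m + 3200 m = 4800 m

4.8 km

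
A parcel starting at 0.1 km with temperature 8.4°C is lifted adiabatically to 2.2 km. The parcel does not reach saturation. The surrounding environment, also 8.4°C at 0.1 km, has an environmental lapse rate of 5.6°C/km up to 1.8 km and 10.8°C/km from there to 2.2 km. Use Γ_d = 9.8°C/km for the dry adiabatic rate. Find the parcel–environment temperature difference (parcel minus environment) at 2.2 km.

Parcel:
  Dry to 2200 m: -9.8 × 2.1 km = -20.58°C, so T = -12.18°C.
Environment:
  Environment, lower layer to 1800 m: -5.6 × 1.7 km = -9.52°C, so T = -1.12°C.
  Environment, upper layer to 2200 m: -10.8 × 0.4 km = -4.32°C, so T = -5.44°C.
T_parcel − T_env = -12.18 − (-5.44) = -6.74°C

-6.74°C (parcel cooler than environment)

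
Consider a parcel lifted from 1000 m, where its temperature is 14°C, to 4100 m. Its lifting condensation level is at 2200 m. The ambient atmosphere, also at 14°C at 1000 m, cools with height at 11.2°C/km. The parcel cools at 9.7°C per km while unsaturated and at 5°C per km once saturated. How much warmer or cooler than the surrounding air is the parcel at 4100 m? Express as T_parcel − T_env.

+13.58°C (parcel warmer than environment)

Parcel:
  1000–2200 m, dry: Δz = 1.2 km ⇒ ΔT = -11.64°C; T = 2.36°C
  2200–4100 m, saturated: Δz = 1.9 km ⇒ ΔT = -9.5°C; T = -7.14°C
Environment:
  1000–4100 m, environment: Δz = 3.1 km ⇒ ΔT = -34.72°C; T = -20.72°C
T_parcel − T_env = -7.14 − (-20.72) = +13.58°C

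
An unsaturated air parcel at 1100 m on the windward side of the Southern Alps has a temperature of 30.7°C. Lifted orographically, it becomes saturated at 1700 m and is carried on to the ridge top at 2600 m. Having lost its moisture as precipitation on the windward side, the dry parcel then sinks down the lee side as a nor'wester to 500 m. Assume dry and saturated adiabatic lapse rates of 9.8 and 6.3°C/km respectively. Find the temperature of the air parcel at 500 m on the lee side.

39.73°C

Dry to 1700 m: -9.8 × 0.6 km = -5.88°C, so T = 24.82°C.
Saturated to 2600 m: -6.3 × 0.9 km = -5.67°C, so T = 19.15°C.
Dry descent to 500 m: +9.8 × 2.1 km = +20.58°C, so T = 39.73°C.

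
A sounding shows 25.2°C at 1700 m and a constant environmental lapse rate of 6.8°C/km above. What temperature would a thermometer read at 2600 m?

19.08°C

From 1700 m to 2600 m (environmental): cools by 6.8 × 0.9 = 6.12°C, giving 19.08°C.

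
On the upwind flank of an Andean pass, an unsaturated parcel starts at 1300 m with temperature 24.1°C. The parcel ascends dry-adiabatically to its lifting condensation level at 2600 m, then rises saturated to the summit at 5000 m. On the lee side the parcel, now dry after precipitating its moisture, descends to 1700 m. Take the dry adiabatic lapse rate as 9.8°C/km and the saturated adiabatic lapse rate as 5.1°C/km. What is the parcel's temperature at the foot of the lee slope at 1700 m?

Dry to 2600 m: -9.8 × 1.3 km = -12.74°C, so T = 11.36°C.
Saturated to 5000 m: -5.1 × 2.4 km = -12.24°C, so T = -0.88°C.
Dry descent to 1700 m: +9.8 × 3.3 km = +32.34°C, so T = 31.46°C.

31.46°C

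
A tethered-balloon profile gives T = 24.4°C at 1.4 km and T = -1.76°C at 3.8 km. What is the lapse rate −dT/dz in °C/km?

Γ = −ΔT/Δz = (24.4 − (-1.76)) / (3800 − 1400) m
  = 26.16°C / 2.4 km = 10.9°C/km

10.9°C/km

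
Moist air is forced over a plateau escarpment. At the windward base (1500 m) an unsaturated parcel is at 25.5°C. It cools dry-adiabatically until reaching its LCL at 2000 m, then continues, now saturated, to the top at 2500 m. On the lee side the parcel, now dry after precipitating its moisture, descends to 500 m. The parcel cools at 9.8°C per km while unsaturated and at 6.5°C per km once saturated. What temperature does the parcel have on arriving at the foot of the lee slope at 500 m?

From 1500 m to 2000 m (dry): cools by 9.8 × 0.5 = 4.9°C, giving 20.6°C.
From 2000 m to 2500 m (saturated): cools by 6.5 × 0.5 = 3.25°C, giving 17.35°C.
From 2500 m to 500 m (dry descent): warms by 9.8 × 2 = 19.6°C, giving 36.95°C.

36.95°C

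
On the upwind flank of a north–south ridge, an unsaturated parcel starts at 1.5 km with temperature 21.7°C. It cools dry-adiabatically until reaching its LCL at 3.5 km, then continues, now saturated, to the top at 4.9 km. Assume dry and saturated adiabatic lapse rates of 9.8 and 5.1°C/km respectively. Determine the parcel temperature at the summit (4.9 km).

1500–3500 m, dry: Δz = 2 km ⇒ ΔT = -19.6°C; T = 2.1°C
3500–4900 m, saturated: Δz = 1.4 km ⇒ ΔT = -7.14°C; T = -5.04°C

-5.04°C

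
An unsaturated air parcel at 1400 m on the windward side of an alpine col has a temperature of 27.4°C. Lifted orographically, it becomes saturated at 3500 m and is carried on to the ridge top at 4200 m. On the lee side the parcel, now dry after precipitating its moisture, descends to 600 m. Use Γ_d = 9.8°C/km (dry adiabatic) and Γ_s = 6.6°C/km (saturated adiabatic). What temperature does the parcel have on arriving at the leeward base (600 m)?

1400–3500 m, dry: Δz = 2.1 km ⇒ ΔT = -20.58°C; T = 6.82°C
3500–4200 m, saturated: Δz = 0.7 km ⇒ ΔT = -4.62°C; T = 2.2°C
4200–600 m, dry descent: Δz = 3.6 km ⇒ ΔT = +35.28°C; T = 37.48°C

37.48°C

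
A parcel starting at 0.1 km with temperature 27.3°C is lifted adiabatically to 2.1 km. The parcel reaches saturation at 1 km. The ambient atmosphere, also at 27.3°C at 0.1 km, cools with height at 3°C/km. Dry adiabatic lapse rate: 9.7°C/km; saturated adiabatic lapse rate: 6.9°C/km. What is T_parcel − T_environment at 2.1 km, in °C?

-10.32°C (parcel cooler than environment)

Parcel:
  From 100 m to 1000 m (dry): cools by 9.7 × 0.9 = 8.73°C, giving 18.57°C.
  From 1000 m to 2100 m (saturated): cools by 6.9 × 1.1 = 7.59°C, giving 10.98°C.
Environment:
  From 100 m to 2100 m (environment): cools by 3 × 2 = 6°C, giving 21.3°C.
T_parcel − T_env = 10.98 − 21.3 = -10.32°C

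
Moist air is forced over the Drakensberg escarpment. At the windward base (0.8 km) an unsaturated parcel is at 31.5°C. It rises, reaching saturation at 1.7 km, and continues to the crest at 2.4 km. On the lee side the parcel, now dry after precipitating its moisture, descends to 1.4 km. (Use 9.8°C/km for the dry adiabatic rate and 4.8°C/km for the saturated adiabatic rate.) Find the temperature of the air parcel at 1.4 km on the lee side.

800 → 1700 m (dry, 9.8°C/km): ΔT = -9.8 × 0.9 = -8.82°C → T = 22.68°C
1700 → 2400 m (saturated, 4.8°C/km): ΔT = -4.8 × 0.7 = -3.36°C → T = 19.32°C
2400 → 1400 m (dry descent, 9.8°C/km): ΔT = +9.8 × 1 = +9.8°C → T = 29.12°C

29.12°C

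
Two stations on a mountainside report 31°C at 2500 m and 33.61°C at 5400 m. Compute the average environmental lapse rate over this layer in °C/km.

-0.9°C/km

Γ = −ΔT/Δz = (31 − 33.61) / (5400 − 2500) m
  = -2.61°C / 2.9 km = -0.9°C/km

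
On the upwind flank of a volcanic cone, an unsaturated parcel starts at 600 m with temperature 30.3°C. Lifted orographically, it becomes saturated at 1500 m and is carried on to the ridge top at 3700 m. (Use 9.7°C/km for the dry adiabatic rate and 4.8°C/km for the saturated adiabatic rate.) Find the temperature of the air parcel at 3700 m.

11.01°C

From 600 m to 1500 m (dry): cools by 9.7 × 0.9 = 8.73°C, giving 21.57°C.
From 1500 m to 3700 m (saturated): cools by 4.8 × 2.2 = 10.56°C, giving 11.01°C.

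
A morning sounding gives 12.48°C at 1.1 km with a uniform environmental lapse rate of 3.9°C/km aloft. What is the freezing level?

4.3 km

Height above start = (12.48 − 0) / 3.9 = 3.2 km
Altitude = 1100 m + 3200 m = 4300 m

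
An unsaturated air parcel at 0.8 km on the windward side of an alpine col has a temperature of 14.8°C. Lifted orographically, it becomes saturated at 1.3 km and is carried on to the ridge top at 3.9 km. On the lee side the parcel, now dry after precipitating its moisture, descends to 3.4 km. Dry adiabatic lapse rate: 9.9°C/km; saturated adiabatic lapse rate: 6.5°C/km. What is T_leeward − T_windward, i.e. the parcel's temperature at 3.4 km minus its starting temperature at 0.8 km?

Dry to 1300 m: -9.9 × 0.5 km = -4.95°C, so T = 9.85°C.
Saturated to 3900 m: -6.5 × 2.6 km = -16.9°C, so T = -7.05°C.
Dry descent to 3400 m: +9.9 × 0.5 km = +4.95°C, so T = -2.1°C.
Net change vs windward start: -2.1 − 14.8 = -16.9°C

-16.9°C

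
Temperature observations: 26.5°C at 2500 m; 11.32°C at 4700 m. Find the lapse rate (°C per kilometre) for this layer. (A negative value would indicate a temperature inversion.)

6.9°C/km

Γ = −ΔT/Δz = (26.5 − 11.32) / (4700 − 2500) m
  = 15.18°C / 2.2 km = 6.9°C/km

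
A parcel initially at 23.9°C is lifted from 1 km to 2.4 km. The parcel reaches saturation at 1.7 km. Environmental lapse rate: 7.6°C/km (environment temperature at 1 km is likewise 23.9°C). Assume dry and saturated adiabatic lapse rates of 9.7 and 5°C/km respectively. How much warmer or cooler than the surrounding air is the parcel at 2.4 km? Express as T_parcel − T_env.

+0.35°C (parcel warmer than environment)

Parcel:
  1000–1700 m, dry: Δz = 0.7 km ⇒ ΔT = -6.79°C; T = 17.11°C
  1700–2400 m, saturated: Δz = 0.7 km ⇒ ΔT = -3.5°C; T = 13.61°C
Environment:
  1000–2400 m, environment: Δz = 1.4 km ⇒ ΔT = -10.64°C; T = 13.26°C
T_parcel − T_env = 13.61 − 13.26 = +0.35°C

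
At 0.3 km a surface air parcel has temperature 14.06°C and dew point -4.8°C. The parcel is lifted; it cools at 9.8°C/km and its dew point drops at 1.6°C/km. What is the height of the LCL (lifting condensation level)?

T and T_d converge at 9.8 − 1.6 = 8.2°C per km
Height above start = (14.06 − (-4.8)) / 8.2 = 2.3 km
LCL altitude = 300 m + 2300 m = 2600 m

2.6 km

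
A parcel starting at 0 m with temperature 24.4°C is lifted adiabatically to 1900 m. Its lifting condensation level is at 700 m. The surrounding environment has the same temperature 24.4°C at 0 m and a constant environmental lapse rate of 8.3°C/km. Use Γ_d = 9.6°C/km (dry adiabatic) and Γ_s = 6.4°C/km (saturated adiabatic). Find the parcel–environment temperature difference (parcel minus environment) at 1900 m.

Parcel:
  From 0 m to 700 m (dry): cools by 9.6 × 0.7 = 6.72°C, giving 17.68°C.
  From 700 m to 1900 m (saturated): cools by 6.4 × 1.2 = 7.68°C, giving 10°C.
Environment:
  From 0 m to 1900 m (environment): cools by 8.3 × 1.9 = 15.77°C, giving 8.63°C.
T_parcel − T_env = 10 − 8.63 = +1.37°C

+1.37°C (parcel warmer than environment)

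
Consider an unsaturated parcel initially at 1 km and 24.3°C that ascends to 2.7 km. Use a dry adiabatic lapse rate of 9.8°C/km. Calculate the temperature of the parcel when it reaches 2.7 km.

From 1000 m to 2700 m (dry adiabatic): cools by 9.8 × 1.7 = 16.66°C, giving 7.64°C.

7.64°C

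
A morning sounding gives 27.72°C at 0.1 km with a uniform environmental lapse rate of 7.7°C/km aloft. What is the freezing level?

Height above start = (27.72 − 0) / 7.7 = 3.6 km
Altitude = 100 m + 3600 m = 3700 m

3.7 km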